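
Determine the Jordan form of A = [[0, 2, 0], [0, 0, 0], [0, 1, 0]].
The characteristic polynomial is det(xI - A) = x^3, so the eigenvalues are 0 (algebraic multiplicity 3).

For λ = 0: rank(A) = 1, rank(A^2) = 0. The eigenspace has dimension 3 - 1 = 2, so there are 2 Jordan blocks; the rank sequence gives block sizes [2, 1].

Assembling the blocks gives the Jordan form J above.

J = [[0, 1, 0], [0, 0, 0], [0, 0, 0]]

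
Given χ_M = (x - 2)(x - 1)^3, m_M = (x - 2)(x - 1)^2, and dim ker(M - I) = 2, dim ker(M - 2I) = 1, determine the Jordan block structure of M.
Jordan blocks: (1, 2), (1, 1), (2, 1)

λ = 1: algebraic multiplicity 3 (exponent in χ_M), largest block size 2 (exponent in m_M), 2 blocks (geometric multiplicity). These force block sizes [2, 1].
λ = 2: algebraic multiplicity 1 (exponent in χ_M), largest block size 1 (exponent in m_M), 1 block (geometric multiplicity). This forces block sizes [1].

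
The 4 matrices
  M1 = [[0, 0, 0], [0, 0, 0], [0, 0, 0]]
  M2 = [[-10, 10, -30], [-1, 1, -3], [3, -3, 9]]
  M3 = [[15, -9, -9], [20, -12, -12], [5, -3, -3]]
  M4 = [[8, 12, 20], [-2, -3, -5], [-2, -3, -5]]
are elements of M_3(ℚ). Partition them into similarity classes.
Characteristic polynomials: χ_{M1} = x^3, χ_{M2} = x^3, χ_{M3} = x^3, χ_{M4} = x^3.

{M1}: invariant factors x, x, x.

{M2, M3, M4}: invariant factors x, x^2.

Matrices are similar if and only if their invariant-factor lists agree; the partition into similarity classes is {M1}, {M2, M3, M4}.

2 classes: {M1}, {M2, M3, M4}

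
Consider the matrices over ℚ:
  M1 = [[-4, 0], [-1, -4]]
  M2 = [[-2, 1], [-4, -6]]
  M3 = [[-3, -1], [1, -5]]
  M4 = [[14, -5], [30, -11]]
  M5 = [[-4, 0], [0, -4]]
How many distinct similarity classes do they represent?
3 classes: {M1, M2, M3}, {M4}, {M5}

Characteristic polynomials: χ_{M1} = (x + 4)^2, χ_{M2} = (x + 4)^2, χ_{M3} = (x + 4)^2, χ_{M4} = (x - 4)(x + 1), χ_{M5} = (x + 4)^2.

{M1, M2, M3}: invariant factors (x + 4)^2.

{M4}: invariant factors (x - 4)(x + 1).

{M5}: invariant factors x + 4, x + 4.

Matrices are similar if and only if their invariant-factor lists agree; the partition into similarity classes is {M1, M2, M3}, {M4}, {M5}.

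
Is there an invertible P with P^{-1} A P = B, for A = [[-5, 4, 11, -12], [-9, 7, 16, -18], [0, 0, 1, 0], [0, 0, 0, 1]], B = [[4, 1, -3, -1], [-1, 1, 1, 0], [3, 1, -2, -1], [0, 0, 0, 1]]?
Two matrices over a field are similar if and only if they have the same invariant factors.

Both A and B have characteristic polynomial (x - 1)^4 and minimal polynomial (x - 1)^3. Computing further, both have invariant factors x - 1, (x - 1)^3. Hence A and B are similar.

Yes.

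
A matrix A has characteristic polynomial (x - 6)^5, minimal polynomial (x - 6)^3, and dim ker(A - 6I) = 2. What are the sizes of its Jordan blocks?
λ = 6: algebraic multiplicity 5 (exponent in χ_A), largest block size 3 (exponent in m_A), 2 blocks (geometric multiplicity). These force block sizes [3, 2].

Jordan blocks: (6, 3), (6, 2)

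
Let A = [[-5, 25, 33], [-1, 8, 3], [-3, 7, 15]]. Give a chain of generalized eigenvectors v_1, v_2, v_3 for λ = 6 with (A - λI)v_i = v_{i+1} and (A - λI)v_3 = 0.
v_1 = [[6, -4, 5]]^T, v_2 = [[-1, 1, -1]]^T, v_3 = [[3, 0, 1]]^T

We seek v_1 ∈ ker((A - 6I)^3) \ ker((A - 6I)^2), then set v_{i+1} = (A - 6I) v_i.

One such chain is v_1 = [[6, -4, 5]]^T, v_2 = [[-1, 1, -1]]^T, v_3 = [[3, 0, 1]]^T. Check: (A - 6I) v_3 = [[0, 0, 0]]^T = 0.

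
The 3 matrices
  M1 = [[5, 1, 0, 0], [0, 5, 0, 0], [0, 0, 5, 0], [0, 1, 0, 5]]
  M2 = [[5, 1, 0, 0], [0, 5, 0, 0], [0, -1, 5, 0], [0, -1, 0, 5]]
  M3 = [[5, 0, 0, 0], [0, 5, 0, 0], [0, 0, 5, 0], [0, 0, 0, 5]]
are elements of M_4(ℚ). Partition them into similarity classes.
2 classes: {M1, M2}, {M3}

Characteristic polynomials: χ_{M1} = (x - 5)^4, χ_{M2} = (x - 5)^4, χ_{M3} = (x - 5)^4.

{M1, M2}: invariant factors x - 5, x - 5, (x - 5)^2.

{M3}: invariant factors x - 5, x - 5, x - 5, x - 5.

Matrices are similar if and only if their invariant-factor lists agree; the partition into similarity classes is {M1, M2}, {M3}.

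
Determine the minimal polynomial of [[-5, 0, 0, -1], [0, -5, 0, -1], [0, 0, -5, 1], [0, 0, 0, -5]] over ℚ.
m_A(x) = (x + 5)^2

The characteristic polynomial factors as (x + 5)^4. The minimal polynomial is ∏(x - λ)^{k_λ} where k_λ is the size of the largest Jordan block at λ.

For λ = -5: rank(A + 5I) = 1, and the largest Jordan block has size 2 (the smallest k with rank((A + 5I)^k) = rank((A + 5I)^(k+1))).

So m_A(x) = (x + 5)^2.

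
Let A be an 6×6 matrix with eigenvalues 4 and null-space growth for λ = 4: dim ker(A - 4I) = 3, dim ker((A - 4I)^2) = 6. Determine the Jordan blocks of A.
λ = 4: successive nullity increments [3, 3] count blocks of size ≥ k; block sizes are [2, 2, 2].

Jordan blocks: (4, 2), (4, 2), (4, 2)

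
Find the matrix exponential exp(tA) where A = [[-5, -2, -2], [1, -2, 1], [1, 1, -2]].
e^{tA} = [[(1 - 2*t)*e^{-3*t}, -2*t*e^{-3*t}, -2*t*e^{-3*t}], [t*e^{-3*t}, (t + 1)*e^{-3*t}, t*e^{-3*t}], [t*e^{-3*t}, t*e^{-3*t}, (t + 1)*e^{-3*t}]]

A has Jordan form J = [[-3, 1, 0], [0, -3, 0], [0, 0, -3]] with A = PJP^{-1}, so e^{tA} = P e^{tJ} P^{-1}.

For a Jordan block J_k(λ), e^{tJ_k(λ)} = e^{λt} · (I + tN + t^2 N^2/2! + ... + t^{k-1} N^{k-1}/(k-1)!) where N is the nilpotent superdiagonal part.

Assembling the blocks and conjugating back gives the entries of e^{tA} as shown above.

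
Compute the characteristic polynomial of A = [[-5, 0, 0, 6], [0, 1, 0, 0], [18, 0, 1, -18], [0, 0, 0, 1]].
xI - A = [[x + 5, 0, 0, -6], [0, x - 1, 0, 0], [-18, 0, x - 1, 18], [0, 0, 0, x - 1]].

Expanding det(xI - A) along the first row:
det(xI - A) = + (x + 5)·det([[x - 1, 0, 0], [0, x - 1, 18], [0, 0, x - 1]]) - (0)·det([[0, 0, 0], [-18, x - 1, 18], [0, 0, x - 1]]) + (0)·det([[0, x - 1, 0], [-18, 0, 18], [0, 0, x - 1]]) - (-6)·det([[0, x - 1, 0], [-18, 0, x - 1], [0, 0, 0]]).

Evaluating gives χ_A(x) = x^4 + 2x^3 - 12x^2 + 14x - 5 = (x - 1)^3(x + 5).

χ_A(x) = (x - 1)^3(x + 5)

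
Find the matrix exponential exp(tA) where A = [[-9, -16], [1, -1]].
e^{tA} = [[(1 - 4*t)*e^{-5*t}, -16*t*e^{-5*t}], [t*e^{-5*t}, (4*t + 1)*e^{-5*t}]]

A has Jordan form J = [[-5, 1], [0, -5]] with A = PJP^{-1}, so e^{tA} = P e^{tJ} P^{-1}.

For a Jordan block J_k(λ), e^{tJ_k(λ)} = e^{λt} · (I + tN + t^2 N^2/2! + ... + t^{k-1} N^{k-1}/(k-1)!) where N is the nilpotent superdiagonal part.

Assembling the blocks and conjugating back gives the entries of e^{tA} as shown above.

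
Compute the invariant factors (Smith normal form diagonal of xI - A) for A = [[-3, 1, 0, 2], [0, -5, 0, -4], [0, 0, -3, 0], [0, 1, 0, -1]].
x + 3, x + 3, (x + 3)^2

The Jordan structure of A has elementary divisors (x + 3)^2, (x + 3), (x + 3). Arranging the block sizes at each eigenvalue in decreasing order and taking row products gives the invariant factors.

Invariant factors (smallest first, each dividing the next): x + 3, x + 3, (x + 3)^2.

Check: the last factor (x + 3)^2 is the minimal polynomial, and the product (x + 3)^4 is the characteristic polynomial.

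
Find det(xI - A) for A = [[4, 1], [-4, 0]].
χ_A(x) = (x - 2)^2

xI - A = [[x - 4, -1], [4, x]].

Expanding det(xI - A) along the first row:
det(xI - A) = + (x - 4)·det([[x]]) - (-1)·det([[4]]).

Evaluating gives χ_A(x) = x^2 - 4x + 4 = (x - 2)^2.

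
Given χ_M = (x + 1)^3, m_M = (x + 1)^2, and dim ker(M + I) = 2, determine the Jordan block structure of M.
λ = -1: algebraic multiplicity 3 (exponent in χ_M), largest block size 2 (exponent in m_M), 2 blocks (geometric multiplicity). These force block sizes [2, 1].

Jordan blocks: (-1, 2), (-1, 1)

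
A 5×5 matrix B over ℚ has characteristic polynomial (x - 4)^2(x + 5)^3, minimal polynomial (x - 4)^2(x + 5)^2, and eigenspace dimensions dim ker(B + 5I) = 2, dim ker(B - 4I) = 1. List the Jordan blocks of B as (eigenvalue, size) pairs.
Jordan blocks: (-5, 2), (-5, 1), (4, 2)

λ = -5: algebraic multiplicity 3 (exponent in χ_B), largest block size 2 (exponent in m_B), 2 blocks (geometric multiplicity). These force block sizes [2, 1].
λ = 4: algebraic multiplicity 2 (exponent in χ_B), largest block size 2 (exponent in m_B), 1 block (geometric multiplicity). This forces block sizes [2].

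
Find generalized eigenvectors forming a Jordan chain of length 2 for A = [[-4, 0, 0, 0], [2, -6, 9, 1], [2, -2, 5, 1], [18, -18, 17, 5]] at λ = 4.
We seek v_1 ∈ ker((A - 4I)^2) \ ker(A - 4I), then set v_{i+1} = (A - 4I) v_i.

One such chain is v_1 = [[0, 0, 0, 1]]^T, v_2 = [[0, 1, 1, 1]]^T. Check: (A - 4I) v_2 = [[0, 0, 0, 0]]^T = 0.

v_1 = [[0, 0, 0, 1]]^T, v_2 = [[0, 1, 1, 1]]^T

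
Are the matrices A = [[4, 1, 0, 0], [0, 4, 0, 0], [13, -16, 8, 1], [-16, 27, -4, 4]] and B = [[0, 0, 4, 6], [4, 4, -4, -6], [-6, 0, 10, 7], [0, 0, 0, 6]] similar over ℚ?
No.

Both have characteristic polynomial (x - 6)^2(x - 4)^2, but the minimal polynomial of A is (x - 6)^2(x - 4)^2 while the minimal polynomial of B is (x - 6)^2(x - 4). The minimal polynomial is a similarity invariant, so A and B are not similar.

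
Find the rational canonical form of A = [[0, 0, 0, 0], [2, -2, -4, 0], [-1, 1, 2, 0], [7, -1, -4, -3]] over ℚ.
R = [[0, 0, 0, 0], [0, 0, 0, 0], [0, 1, 0, 0], [0, 0, 1, -3]]

The invariant factors of A (the non-unit diagonal entries of the Smith normal form of xI - A over ℚ[x]) are x, x^2(x + 3), each dividing the next. The characteristic polynomial is their product, x^3(x + 3).

The rational canonical form is the block-diagonal matrix of companion matrices C(f_i):
R = [[0, 0, 0, 0], [0, 0, 0, 0], [0, 1, 0, 0], [0, 0, 1, -3]].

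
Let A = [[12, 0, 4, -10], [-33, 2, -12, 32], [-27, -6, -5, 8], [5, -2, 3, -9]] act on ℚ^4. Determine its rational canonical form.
R = [[0, 0, 0, 0], [1, 0, 0, 2], [0, 1, 0, 1], [0, 0, 1, 0]]

The invariant factors of A (the non-unit diagonal entries of the Smith normal form of xI - A over ℚ[x]) are x(x^3 - x - 2), each dividing the next. The characteristic polynomial is their product, x(x^3 - x - 2).

The rational canonical form is the block-diagonal matrix of companion matrices C(f_i):
R = [[0, 0, 0, 0], [1, 0, 0, 2], [0, 1, 0, 1], [0, 0, 1, 0]].

Note the characteristic polynomial does not split into linear factors over ℚ, so A has no Jordan form over ℚ; the rational canonical form exists over any field.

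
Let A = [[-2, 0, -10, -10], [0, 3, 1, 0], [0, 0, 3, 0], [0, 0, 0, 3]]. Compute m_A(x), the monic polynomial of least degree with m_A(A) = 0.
The characteristic polynomial factors as (x - 3)^3(x + 2). The minimal polynomial is ∏(x - λ)^{k_λ} where k_λ is the size of the largest Jordan block at λ.

For λ = -2: rank(A + 2I) = 3, and the largest Jordan block has size 1 (the smallest k with rank((A + 2I)^k) = rank((A + 2I)^(k+1))).
For λ = 3: rank(A - 3I) = 2, and the largest Jordan block has size 2 (the smallest k with rank((A - 3I)^k) = rank((A - 3I)^(k+1))).

So m_A(x) = (x - 3)^2(x + 2).

m_A(x) = (x - 3)^2(x + 2)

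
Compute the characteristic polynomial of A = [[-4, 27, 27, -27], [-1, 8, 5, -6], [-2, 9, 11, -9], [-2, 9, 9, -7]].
xI - A = [[x + 4, -27, -27, 27], [1, x - 8, -5, 6], [2, -9, x - 11, 9], [2, -9, -9, x + 7]].

Expanding det(xI - A) along the first row:
det(xI - A) = + (x + 4)·det([[x - 8, -5, 6], [-9, x - 11, 9], [-9, -9, x + 7]]) - (-27)·det([[1, -5, 6], [2, x - 11, 9], [2, -9, x + 7]]) + (-27)·det([[1, x - 8, 6], [2, -9, 9], [2, -9, x + 7]]) - (27)·det([[1, x - 8, -5], [2, -9, x - 11], [2, -9, -9]]).

Evaluating gives χ_A(x) = x^4 - 8x^3 + 24x^2 - 32x + 16 = (x - 2)^4.

χ_A(x) = (x - 2)^4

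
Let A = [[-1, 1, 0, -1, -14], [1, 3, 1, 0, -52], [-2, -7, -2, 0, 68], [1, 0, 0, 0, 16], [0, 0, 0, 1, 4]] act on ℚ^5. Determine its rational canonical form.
The invariant factors of A (the non-unit diagonal entries of the Smith normal form of xI - A over ℚ[x]) are (x - 6)(x + 1)^2(x^2 - 5), each dividing the next. The characteristic polynomial is their product, (x - 6)(x + 1)^2(x^2 - 5).

The rational canonical form is the block-diagonal matrix of companion matrices C(f_i):
R = [[0, 0, 0, 0, -30], [1, 0, 0, 0, -55], [0, 1, 0, 0, -14], [0, 0, 1, 0, 16], [0, 0, 0, 1, 4]].

Note the characteristic polynomial does not split into linear factors over ℚ, so A has no Jordan form over ℚ; the rational canonical form exists over any field.

R = [[0, 0, 0, 0, -30], [1, 0, 0, 0, -55], [0, 1, 0, 0, -14], [0, 0, 1, 0, 16], [0, 0, 0, 1, 4]]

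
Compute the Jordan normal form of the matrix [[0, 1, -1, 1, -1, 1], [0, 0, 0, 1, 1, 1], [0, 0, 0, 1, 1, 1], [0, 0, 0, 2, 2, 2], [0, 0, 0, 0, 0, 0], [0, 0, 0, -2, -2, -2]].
The characteristic polynomial is det(xI - A) = x^6, so the eigenvalues are 0 (algebraic multiplicity 6).

For λ = 0: rank(A) = 2, rank(A^2) = 0. The eigenspace has dimension 6 - 2 = 4, so there are 4 Jordan blocks; the rank sequence gives block sizes [2, 2, 1, 1].

Assembling the blocks gives the Jordan form J above.

J = [[0, 1, 0, 0, 0, 0], [0, 0, 0, 0, 0, 0], [0, 0, 0, 1, 0, 0], [0, 0, 0, 0, 0, 0], [0, 0, 0, 0, 0, 0], [0, 0, 0, 0, 0, 0]]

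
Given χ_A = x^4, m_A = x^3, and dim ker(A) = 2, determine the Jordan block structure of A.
λ = 0: algebraic multiplicity 4 (exponent in χ_A), largest block size 3 (exponent in m_A), 2 blocks (geometric multiplicity). These force block sizes [3, 1].

Jordan blocks: (0, 3), (0, 1)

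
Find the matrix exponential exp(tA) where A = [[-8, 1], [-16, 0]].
e^{tA} = [[(1 - 4*t)*e^{-4*t}, t*e^{-4*t}], [-16*t*e^{-4*t}, (4*t + 1)*e^{-4*t}]]

A has Jordan form J = [[-4, 1], [0, -4]] with A = PJP^{-1}, so e^{tA} = P e^{tJ} P^{-1}.

For a Jordan block J_k(λ), e^{tJ_k(λ)} = e^{λt} · (I + tN + t^2 N^2/2! + ... + t^{k-1} N^{k-1}/(k-1)!) where N is the nilpotent superdiagonal part.

Assembling the blocks and conjugating back gives the entries of e^{tA} as shown above.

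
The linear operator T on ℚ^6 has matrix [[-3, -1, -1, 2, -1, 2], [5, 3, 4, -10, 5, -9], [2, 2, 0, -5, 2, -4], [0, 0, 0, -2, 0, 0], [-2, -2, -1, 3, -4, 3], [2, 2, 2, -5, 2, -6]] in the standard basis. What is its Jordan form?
J = [[-2, 1, 0, 0, 0, 0], [0, -2, 0, 0, 0, 0], [0, 0, -2, 1, 0, 0], [0, 0, 0, -2, 0, 0], [0, 0, 0, 0, -2, 1], [0, 0, 0, 0, 0, -2]]

The characteristic polynomial is det(xI - A) = (x + 2)^6, so the eigenvalues are -2 (algebraic multiplicity 6).

For λ = -2: rank(A + 2I) = 3, rank((A + 2I)^2) = 0. The eigenspace has dimension 6 - 3 = 3, so there are 3 Jordan blocks; the rank sequence gives block sizes [2, 2, 2].

Assembling the blocks gives the Jordan form J above.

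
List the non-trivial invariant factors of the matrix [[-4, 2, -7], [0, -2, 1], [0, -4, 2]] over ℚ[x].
The Jordan structure of A has elementary divisors (x + 4), x^2. Arranging the block sizes at each eigenvalue in decreasing order and taking row products gives the invariant factors.

Invariant factors (smallest first, each dividing the next): x^2(x + 4).

Check: the last factor x^2(x + 4) is the minimal polynomial, and the product x^2(x + 4) is the characteristic polynomial.

x^2(x + 4)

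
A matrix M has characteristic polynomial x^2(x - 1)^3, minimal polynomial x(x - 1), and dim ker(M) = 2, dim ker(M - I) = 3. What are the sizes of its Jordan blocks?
Jordan blocks: (0, 1), (0, 1), (1, 1), (1, 1), (1, 1)

λ = 0: algebraic multiplicity 2 (exponent in χ_M), largest block size 1 (exponent in m_M), 2 blocks (geometric multiplicity). These force block sizes [1, 1].
λ = 1: algebraic multiplicity 3 (exponent in χ_M), largest block size 1 (exponent in m_M), 3 blocks (geometric multiplicity). These force block sizes [1, 1, 1].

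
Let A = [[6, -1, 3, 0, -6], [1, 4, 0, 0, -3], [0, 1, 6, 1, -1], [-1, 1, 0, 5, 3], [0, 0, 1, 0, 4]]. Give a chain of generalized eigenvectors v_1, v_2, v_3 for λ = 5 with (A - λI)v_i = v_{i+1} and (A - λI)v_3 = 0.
v_1 = [[1, 1, 0, 0, 0]]^T, v_2 = [[0, 0, 1, 0, 0]]^T, v_3 = [[3, 0, 1, 0, 1]]^T

We seek v_1 ∈ ker((A - 5I)^3) \ ker((A - 5I)^2), then set v_{i+1} = (A - 5I) v_i.

One such chain is v_1 = [[1, 1, 0, 0, 0]]^T, v_2 = [[0, 0, 1, 0, 0]]^T, v_3 = [[3, 0, 1, 0, 1]]^T. Check: (A - 5I) v_3 = [[0, 0, 0, 0, 0]]^T = 0.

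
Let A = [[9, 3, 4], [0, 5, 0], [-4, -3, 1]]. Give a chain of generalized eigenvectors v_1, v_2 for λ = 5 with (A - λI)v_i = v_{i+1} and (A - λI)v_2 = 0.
v_1 = [[0, -1, 1]]^T, v_2 = [[1, 0, -1]]^T

We seek v_1 ∈ ker((A - 5I)^2) \ ker(A - 5I), then set v_{i+1} = (A - 5I) v_i.

One such chain is v_1 = [[0, -1, 1]]^T, v_2 = [[1, 0, -1]]^T. Check: (A - 5I) v_2 = [[0, 0, 0]]^T = 0.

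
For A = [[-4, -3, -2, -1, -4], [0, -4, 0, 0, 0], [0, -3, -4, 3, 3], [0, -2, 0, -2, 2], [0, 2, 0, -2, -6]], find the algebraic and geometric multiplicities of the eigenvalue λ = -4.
algebraic multiplicity 5, geometric multiplicity 3

The characteristic polynomial is (x + 4)^5, so the factor x + 4 appears with exponent 5: the algebraic multiplicity is 5.

rank(A + 4I) = 2, so the eigenspace has dimension 5 - 2 = 3: the geometric multiplicity is 3.

Since 3 < 5, A is not diagonalizable.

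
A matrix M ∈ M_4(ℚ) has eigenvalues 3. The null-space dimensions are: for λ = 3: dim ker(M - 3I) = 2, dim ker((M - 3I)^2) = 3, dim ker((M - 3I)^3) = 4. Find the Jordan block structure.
λ = 3: successive nullity increments [2, 1, 1] count blocks of size ≥ k; block sizes are [3, 1].

Jordan blocks: (3, 3), (3, 1)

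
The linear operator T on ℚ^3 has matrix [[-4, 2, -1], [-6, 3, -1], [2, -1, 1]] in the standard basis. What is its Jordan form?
The characteristic polynomial is det(xI - A) = x^3, so the eigenvalues are 0 (algebraic multiplicity 3).

For λ = 0: rank(A) = 2, rank(A^2) = 1, rank(A^3) = 0. The eigenspace has dimension 3 - 2 = 1, so there is 1 Jordan block; the rank sequence gives block sizes [3].

Assembling the blocks gives the Jordan form J above.

J = [[0, 1, 0], [0, 0, 1], [0, 0, 0]]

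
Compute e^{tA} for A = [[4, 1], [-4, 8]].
A has Jordan form J = [[6, 1], [0, 6]] with A = PJP^{-1}, so e^{tA} = P e^{tJ} P^{-1}.

For a Jordan block J_k(λ), e^{tJ_k(λ)} = e^{λt} · (I + tN + t^2 N^2/2! + ... + t^{k-1} N^{k-1}/(k-1)!) where N is the nilpotent superdiagonal part.

Assembling the blocks and conjugating back gives the entries of e^{tA} as shown above.

e^{tA} = [[(1 - 2*t)*e^{6*t}, t*e^{6*t}], [-4*t*e^{6*t}, (2*t + 1)*e^{6*t}]]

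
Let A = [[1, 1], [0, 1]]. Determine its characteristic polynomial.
xI - A = [[x - 1, -1], [0, x - 1]].

Expanding det(xI - A) along the first row:
det(xI - A) = + (x - 1)·det([[x - 1]]) - (-1)·det([[0]]).

Evaluating gives χ_A(x) = x^2 - 2x + 1 = (x - 1)^2.

χ_A(x) = (x - 1)^2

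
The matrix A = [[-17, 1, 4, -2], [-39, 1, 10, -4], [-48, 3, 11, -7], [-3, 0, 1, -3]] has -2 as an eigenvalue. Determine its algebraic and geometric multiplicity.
The characteristic polynomial is (x + 2)^4, so the factor x + 2 appears with exponent 4: the algebraic multiplicity is 4.

rank(A + 2I) = 2, so the eigenspace has dimension 4 - 2 = 2: the geometric multiplicity is 2.

Since 2 < 4, A is not diagonalizable.

algebraic multiplicity 4, geometric multiplicity 2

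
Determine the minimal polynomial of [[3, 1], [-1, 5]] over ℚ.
m_A(x) = (x - 4)^2

The characteristic polynomial factors as (x - 4)^2. The minimal polynomial is ∏(x - λ)^{k_λ} where k_λ is the size of the largest Jordan block at λ.

For λ = 4: rank(A - 4I) = 1, and the largest Jordan block has size 2 (the smallest k with rank((A - 4I)^k) = rank((A - 4I)^(k+1))).

So m_A(x) = (x - 4)^2.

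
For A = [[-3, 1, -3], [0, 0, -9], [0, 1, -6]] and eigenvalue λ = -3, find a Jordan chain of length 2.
v_1 = [[-2, -23, -8]]^T, v_2 = [[1, 3, 1]]^T

We seek v_1 ∈ ker((A + 3I)^2) \ ker(A + 3I), then set v_{i+1} = (A + 3I) v_i.

One such chain is v_1 = [[-2, -23, -8]]^T, v_2 = [[1, 3, 1]]^T. Check: (A + 3I) v_2 = [[0, 0, 0]]^T = 0.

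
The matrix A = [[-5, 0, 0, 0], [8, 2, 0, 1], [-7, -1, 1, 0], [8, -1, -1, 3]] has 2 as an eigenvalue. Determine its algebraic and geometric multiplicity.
algebraic multiplicity 3, geometric multiplicity 1

The characteristic polynomial is (x - 2)^3(x + 5), so the factor x - 2 appears with exponent 3: the algebraic multiplicity is 3.

rank(A - 2I) = 3, so the eigenspace has dimension 4 - 3 = 1: the geometric multiplicity is 1.

Since 1 < 3, A is not diagonalizable.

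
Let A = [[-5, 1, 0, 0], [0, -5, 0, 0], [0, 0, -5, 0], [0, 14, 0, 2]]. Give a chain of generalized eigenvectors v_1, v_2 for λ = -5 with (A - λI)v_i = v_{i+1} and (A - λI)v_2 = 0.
We seek v_1 ∈ ker((A + 5I)^2) \ ker(A + 5I), then set v_{i+1} = (A + 5I) v_i.

One such chain is v_1 = [[0, 1, 0, -2]]^T, v_2 = [[1, 0, 0, 0]]^T. Check: (A + 5I) v_2 = [[0, 0, 0, 0]]^T = 0.

v_1 = [[0, 1, 0, -2]]^T, v_2 = [[1, 0, 0, 0]]^T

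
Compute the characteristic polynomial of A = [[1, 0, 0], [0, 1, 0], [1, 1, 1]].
χ_A(x) = (x - 1)^3

xI - A = [[x - 1, 0, 0], [0, x - 1, 0], [-1, -1, x - 1]].

Expanding det(xI - A) along the first row:
det(xI - A) = + (x - 1)·det([[x - 1, 0], [-1, x - 1]]) - (0)·det([[0, 0], [-1, x - 1]]) + (0)·det([[0, x - 1], [-1, -1]]).

Evaluating gives χ_A(x) = x^3 - 3x^2 + 3x - 1 = (x - 1)^3.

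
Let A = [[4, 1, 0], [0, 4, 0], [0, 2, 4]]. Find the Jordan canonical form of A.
J = [[4, 1, 0], [0, 4, 0], [0, 0, 4]]

The characteristic polynomial is det(xI - A) = (x - 4)^3, so the eigenvalues are 4 (algebraic multiplicity 3).

For λ = 4: rank(A - 4I) = 1, rank((A - 4I)^2) = 0. The eigenspace has dimension 3 - 1 = 2, so there are 2 Jordan blocks; the rank sequence gives block sizes [2, 1].

Assembling the blocks gives the Jordan form J above.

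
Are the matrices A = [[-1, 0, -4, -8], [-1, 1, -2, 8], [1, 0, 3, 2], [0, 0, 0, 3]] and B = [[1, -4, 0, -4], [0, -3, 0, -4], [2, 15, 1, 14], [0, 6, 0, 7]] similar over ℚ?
Two matrices over a field are similar if and only if they have the same invariant factors.

Both A and B have characteristic polynomial (x - 3)(x - 1)^3 and minimal polynomial (x - 3)(x - 1)^2. Computing further, both have invariant factors x - 1, (x - 3)(x - 1)^2. Hence A and B are similar.

Yes.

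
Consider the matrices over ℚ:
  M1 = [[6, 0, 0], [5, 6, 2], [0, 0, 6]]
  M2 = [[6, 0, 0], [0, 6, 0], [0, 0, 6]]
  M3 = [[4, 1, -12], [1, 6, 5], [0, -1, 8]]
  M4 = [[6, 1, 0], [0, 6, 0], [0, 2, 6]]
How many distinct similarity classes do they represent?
3 classes: {M1, M4}, {M2}, {M3}

Characteristic polynomials: χ_{M1} = (x - 6)^3, χ_{M2} = (x - 6)^3, χ_{M3} = (x - 6)^3, χ_{M4} = (x - 6)^3.

{M1, M4}: invariant factors x - 6, (x - 6)^2.

{M2}: invariant factors x - 6, x - 6, x - 6.

{M3}: invariant factors (x - 6)^3.

Matrices are similar if and only if their invariant-factor lists agree; the partition into similarity classes is {M1, M4}, {M2}, {M3}.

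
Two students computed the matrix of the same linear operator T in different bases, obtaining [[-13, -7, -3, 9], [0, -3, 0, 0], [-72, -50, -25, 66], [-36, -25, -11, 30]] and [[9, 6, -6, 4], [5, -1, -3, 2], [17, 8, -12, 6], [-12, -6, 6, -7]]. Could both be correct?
Yes.

Two matrices over a field are similar if and only if they have the same invariant factors.

Both A and B have characteristic polynomial (x + 1)(x + 3)^2(x + 4) and minimal polynomial (x + 1)(x + 3)(x + 4). Computing further, both have invariant factors x + 3, (x + 1)(x + 3)(x + 4). Hence A and B are similar.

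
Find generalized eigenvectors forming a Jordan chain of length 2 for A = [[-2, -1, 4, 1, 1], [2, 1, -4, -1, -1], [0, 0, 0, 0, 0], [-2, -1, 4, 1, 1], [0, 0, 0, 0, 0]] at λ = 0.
v_1 = [[1, 1, 1, 1, -3]]^T, v_2 = [[-1, 1, 0, -1, 0]]^T

We seek v_1 ∈ ker(A^2) \ ker(A), then set v_{i+1} = A v_i.

One such chain is v_1 = [[1, 1, 1, 1, -3]]^T, v_2 = [[-1, 1, 0, -1, 0]]^T. Check: A v_2 = [[0, 0, 0, 0, 0]]^T = 0.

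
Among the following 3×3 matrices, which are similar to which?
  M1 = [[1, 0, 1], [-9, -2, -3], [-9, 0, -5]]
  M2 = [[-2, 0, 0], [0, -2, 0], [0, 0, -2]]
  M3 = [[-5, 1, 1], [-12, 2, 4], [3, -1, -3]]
2 classes: {M1, M3}, {M2}

Characteristic polynomials: χ_{M1} = (x + 2)^3, χ_{M2} = (x + 2)^3, χ_{M3} = (x + 2)^3.

{M1, M3}: invariant factors x + 2, (x + 2)^2.

{M2}: invariant factors x + 2, x + 2, x + 2.

Matrices are similar if and only if their invariant-factor lists agree; the partition into similarity classes is {M1, M3}, {M2}.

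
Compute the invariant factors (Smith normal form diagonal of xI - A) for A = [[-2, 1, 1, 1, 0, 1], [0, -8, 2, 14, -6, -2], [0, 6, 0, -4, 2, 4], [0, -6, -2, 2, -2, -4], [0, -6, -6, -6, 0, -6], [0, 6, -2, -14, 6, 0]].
x + 2, x(x + 2), x(x + 2)^2

The Jordan structure of A has elementary divisors (x + 2)^2, (x + 2), (x + 2), x, x. Arranging the block sizes at each eigenvalue in decreasing order and taking row products gives the invariant factors.

Invariant factors (smallest first, each dividing the next): x + 2, x(x + 2), x(x + 2)^2.

Check: the last factor x(x + 2)^2 is the minimal polynomial, and the product x^2(x + 2)^4 is the characteristic polynomial.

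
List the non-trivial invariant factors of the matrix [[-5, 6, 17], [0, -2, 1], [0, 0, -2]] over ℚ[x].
The Jordan structure of A has elementary divisors (x + 5), (x + 2)^2. Arranging the block sizes at each eigenvalue in decreasing order and taking row products gives the invariant factors.

Invariant factors (smallest first, each dividing the next): (x + 2)^2(x + 5).

Check: the last factor (x + 2)^2(x + 5) is the minimal polynomial, and the product (x + 2)^2(x + 5) is the characteristic polynomial.

(x + 2)^2(x + 5)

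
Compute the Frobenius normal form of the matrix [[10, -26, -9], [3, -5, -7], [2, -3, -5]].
The invariant factors of A (the non-unit diagonal entries of the Smith normal form of xI - A over ℚ[x]) are x^3 - 5, each dividing the next. The characteristic polynomial is their product, x^3 - 5.

The rational canonical form is the block-diagonal matrix of companion matrices C(f_i):
R = [[0, 0, 5], [1, 0, 0], [0, 1, 0]].

Note the characteristic polynomial does not split into linear factors over ℚ, so A has no Jordan form over ℚ; the rational canonical form exists over any field.

R = [[0, 0, 5], [1, 0, 0], [0, 1, 0]]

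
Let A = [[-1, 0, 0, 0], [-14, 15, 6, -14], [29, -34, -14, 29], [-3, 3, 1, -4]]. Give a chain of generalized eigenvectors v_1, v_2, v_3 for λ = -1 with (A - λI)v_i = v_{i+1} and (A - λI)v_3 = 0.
v_1 = [[0, -1, 3, 0]]^T, v_2 = [[0, 2, -5, 0]]^T, v_3 = [[0, 2, -3, 1]]^T

We seek v_1 ∈ ker((A + I)^3) \ ker((A + I)^2), then set v_{i+1} = (A + I) v_i.

One such chain is v_1 = [[0, -1, 3, 0]]^T, v_2 = [[0, 2, -5, 0]]^T, v_3 = [[0, 2, -3, 1]]^T. Check: (A + I) v_3 = [[0, 0, 0, 0]]^T = 0.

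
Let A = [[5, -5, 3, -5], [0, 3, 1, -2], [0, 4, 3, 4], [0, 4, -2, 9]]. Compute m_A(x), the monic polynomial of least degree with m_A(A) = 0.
The characteristic polynomial factors as (x - 5)^4. The minimal polynomial is ∏(x - λ)^{k_λ} where k_λ is the size of the largest Jordan block at λ.

For λ = 5: rank(A - 5I) = 2, and the largest Jordan block has size 3 (the smallest k with rank((A - 5I)^k) = rank((A - 5I)^(k+1))).

So m_A(x) = (x - 5)^3.

m_A(x) = (x - 5)^3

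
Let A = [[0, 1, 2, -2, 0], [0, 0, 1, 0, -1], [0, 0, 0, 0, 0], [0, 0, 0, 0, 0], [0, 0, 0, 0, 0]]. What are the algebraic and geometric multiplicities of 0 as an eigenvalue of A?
The characteristic polynomial is x^5, so the factor x appears with exponent 5: the algebraic multiplicity is 5.

rank(A) = 2, so the eigenspace has dimension 5 - 2 = 3: the geometric multiplicity is 3.

Since 3 < 5, A is not diagonalizable.

algebraic multiplicity 5, geometric multiplicity 3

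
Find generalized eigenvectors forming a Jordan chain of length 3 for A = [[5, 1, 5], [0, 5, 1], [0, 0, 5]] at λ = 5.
We seek v_1 ∈ ker((A - 5I)^3) \ ker((A - 5I)^2), then set v_{i+1} = (A - 5I) v_i.

One such chain is v_1 = [[-2, -2, 1]]^T, v_2 = [[3, 1, 0]]^T, v_3 = [[1, 0, 0]]^T. Check: (A - 5I) v_3 = [[0, 0, 0]]^T = 0.

v_1 = [[-2, -2, 1]]^T, v_2 = [[3, 1, 0]]^T, v_3 = [[1, 0, 0]]^T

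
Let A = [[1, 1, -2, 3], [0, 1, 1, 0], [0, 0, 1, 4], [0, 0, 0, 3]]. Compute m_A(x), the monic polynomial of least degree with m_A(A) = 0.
The characteristic polynomial factors as (x - 3)(x - 1)^3. The minimal polynomial is ∏(x - λ)^{k_λ} where k_λ is the size of the largest Jordan block at λ.

For λ = 1: rank(A - I) = 3, and the largest Jordan block has size 3 (the smallest k with rank((A - I)^k) = rank((A - I)^(k+1))).
For λ = 3: rank(A - 3I) = 3, and the largest Jordan block has size 1 (the smallest k with rank((A - 3I)^k) = rank((A - 3I)^(k+1))).

So m_A(x) = (x - 3)(x - 1)^3.

m_A(x) = (x - 3)(x - 1)^3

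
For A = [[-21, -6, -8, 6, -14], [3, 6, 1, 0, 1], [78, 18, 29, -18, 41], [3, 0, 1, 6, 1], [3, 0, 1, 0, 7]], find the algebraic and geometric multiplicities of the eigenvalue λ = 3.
The characteristic polynomial is (x - 6)^4(x - 3), so the factor x - 3 appears with exponent 1: the algebraic multiplicity is 1.

rank(A - 3I) = 4, so the eigenspace has dimension 5 - 4 = 1: the geometric multiplicity is 1.

algebraic multiplicity 1, geometric multiplicity 1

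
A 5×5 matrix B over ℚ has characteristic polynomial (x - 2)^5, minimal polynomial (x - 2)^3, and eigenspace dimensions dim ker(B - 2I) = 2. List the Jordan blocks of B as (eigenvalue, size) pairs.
Jordan blocks: (2, 3), (2, 2)

λ = 2: algebraic multiplicity 5 (exponent in χ_B), largest block size 3 (exponent in m_B), 2 blocks (geometric multiplicity). These force block sizes [3, 2].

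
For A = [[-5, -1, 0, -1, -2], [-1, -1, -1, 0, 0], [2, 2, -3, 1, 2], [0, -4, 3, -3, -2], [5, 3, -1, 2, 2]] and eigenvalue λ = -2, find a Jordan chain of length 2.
We seek v_1 ∈ ker((A + 2I)^2) \ ker(A + 2I), then set v_{i+1} = (A + 2I) v_i.

One such chain is v_1 = [[1, 2, 0, -4, -1]]^T, v_2 = [[1, 1, 0, -2, -1]]^T. Check: (A + 2I) v_2 = [[0, 0, 0, 0, 0]]^T = 0.

v_1 = [[1, 2, 0, -4, -1]]^T, v_2 = [[1, 1, 0, -2, -1]]^T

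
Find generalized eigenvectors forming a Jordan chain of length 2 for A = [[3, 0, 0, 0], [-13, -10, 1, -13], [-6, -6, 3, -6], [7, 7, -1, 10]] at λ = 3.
We seek v_1 ∈ ker((A - 3I)^2) \ ker(A - 3I), then set v_{i+1} = (A - 3I) v_i.

One such chain is v_1 = [[0, 0, 1, 0]]^T, v_2 = [[0, 1, 0, -1]]^T. Check: (A - 3I) v_2 = [[0, 0, 0, 0]]^T = 0.

v_1 = [[0, 0, 1, 0]]^T, v_2 = [[0, 1, 0, -1]]^T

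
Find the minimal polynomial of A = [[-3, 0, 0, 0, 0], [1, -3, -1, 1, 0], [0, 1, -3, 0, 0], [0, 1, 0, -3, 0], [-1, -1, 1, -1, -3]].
The characteristic polynomial factors as (x + 3)^5. The minimal polynomial is ∏(x - λ)^{k_λ} where k_λ is the size of the largest Jordan block at λ.

For λ = -3: rank(A + 3I) = 2, and the largest Jordan block has size 3 (the smallest k with rank((A + 3I)^k) = rank((A + 3I)^(k+1))).

So m_A(x) = (x + 3)^3.

m_A(x) = (x + 3)^3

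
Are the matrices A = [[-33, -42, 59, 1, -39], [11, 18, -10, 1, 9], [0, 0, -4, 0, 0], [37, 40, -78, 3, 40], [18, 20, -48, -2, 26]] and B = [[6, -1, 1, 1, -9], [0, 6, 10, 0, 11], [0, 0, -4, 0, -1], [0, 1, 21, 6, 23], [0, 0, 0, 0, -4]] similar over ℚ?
Yes.

Two matrices over a field are similar if and only if they have the same invariant factors.

Both A and B have characteristic polynomial (x - 6)^3(x + 4)^2 and minimal polynomial (x - 6)^3(x + 4)^2. Computing further, both have invariant factors (x - 6)^3(x + 4)^2. Hence A and B are similar.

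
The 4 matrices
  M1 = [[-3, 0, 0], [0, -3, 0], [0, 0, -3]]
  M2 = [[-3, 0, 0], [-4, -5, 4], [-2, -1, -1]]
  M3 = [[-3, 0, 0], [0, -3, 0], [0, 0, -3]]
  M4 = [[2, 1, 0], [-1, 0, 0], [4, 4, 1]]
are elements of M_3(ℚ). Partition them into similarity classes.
3 classes: {M1, M3}, {M2}, {M4}

Characteristic polynomials: χ_{M1} = (x + 3)^3, χ_{M2} = (x + 3)^3, χ_{M3} = (x + 3)^3, χ_{M4} = (x - 1)^3.

{M1, M3}: invariant factors x + 3, x + 3, x + 3.

{M2}: invariant factors x + 3, (x + 3)^2.

{M4}: invariant factors x - 1, (x - 1)^2.

Matrices are similar if and only if their invariant-factor lists agree; the partition into similarity classes is {M1, M3}, {M2}, {M4}.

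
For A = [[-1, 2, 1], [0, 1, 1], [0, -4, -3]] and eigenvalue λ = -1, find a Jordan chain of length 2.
We seek v_1 ∈ ker((A + I)^2) \ ker(A + I), then set v_{i+1} = (A + I) v_i.

One such chain is v_1 = [[2, 3, -5]]^T, v_2 = [[1, 1, -2]]^T. Check: (A + I) v_2 = [[0, 0, 0]]^T = 0.

v_1 = [[2, 3, -5]]^T, v_2 = [[1, 1, -2]]^T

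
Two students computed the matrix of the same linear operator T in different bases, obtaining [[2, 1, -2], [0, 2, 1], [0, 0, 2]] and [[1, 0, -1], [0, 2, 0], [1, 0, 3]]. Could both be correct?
No.

Both have characteristic polynomial (x - 2)^3, but the minimal polynomial of A is (x - 2)^3 while the minimal polynomial of B is (x - 2)^2. The minimal polynomial is a similarity invariant, so A and B are not similar.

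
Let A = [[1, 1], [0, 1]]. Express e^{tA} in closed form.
e^{tA} = [[e^{t}, t*e^{t}], [0, e^{t}]]

A has Jordan form J = [[1, 1], [0, 1]] with A = PJP^{-1}, so e^{tA} = P e^{tJ} P^{-1}.

For a Jordan block J_k(λ), e^{tJ_k(λ)} = e^{λt} · (I + tN + t^2 N^2/2! + ... + t^{k-1} N^{k-1}/(k-1)!) where N is the nilpotent superdiagonal part.

Assembling the blocks and conjugating back gives the entries of e^{tA} as shown above.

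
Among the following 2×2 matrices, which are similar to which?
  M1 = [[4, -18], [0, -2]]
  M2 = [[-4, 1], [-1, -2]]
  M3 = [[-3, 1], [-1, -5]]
Characteristic polynomials: χ_{M1} = (x - 4)(x + 2), χ_{M2} = (x + 3)^2, χ_{M3} = (x + 4)^2.

{M1}: invariant factors (x - 4)(x + 2).

{M2}: invariant factors (x + 3)^2.

{M3}: invariant factors (x + 4)^2.

Matrices are similar if and only if their invariant-factor lists agree; the partition into similarity classes is {M1}, {M2}, {M3}.

3 classes: {M1}, {M2}, {M3}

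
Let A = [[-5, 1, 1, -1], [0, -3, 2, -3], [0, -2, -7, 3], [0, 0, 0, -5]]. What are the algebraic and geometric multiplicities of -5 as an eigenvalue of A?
The characteristic polynomial is (x + 5)^4, so the factor x + 5 appears with exponent 4: the algebraic multiplicity is 4.

rank(A + 5I) = 2, so the eigenspace has dimension 4 - 2 = 2: the geometric multiplicity is 2.

Since 2 < 4, A is not diagonalizable.

algebraic multiplicity 4, geometric multiplicity 2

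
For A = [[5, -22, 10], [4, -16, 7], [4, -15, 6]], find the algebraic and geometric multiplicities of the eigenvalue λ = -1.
The characteristic polynomial is (x + 1)^2(x + 3), so the factor x + 1 appears with exponent 2: the algebraic multiplicity is 2.

rank(A + I) = 2, so the eigenspace has dimension 3 - 2 = 1: the geometric multiplicity is 1.

Since 1 < 2, A is not diagonalizable.

algebraic multiplicity 2, geometric multiplicity 1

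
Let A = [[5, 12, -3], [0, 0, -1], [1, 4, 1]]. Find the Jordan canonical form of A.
J = [[2, 1, 0], [0, 2, 1], [0, 0, 2]]

The characteristic polynomial is det(xI - A) = (x - 2)^3, so the eigenvalues are 2 (algebraic multiplicity 3).

For λ = 2: rank(A - 2I) = 2, rank((A - 2I)^2) = 1, rank((A - 2I)^3) = 0. The eigenspace has dimension 3 - 2 = 1, so there is 1 Jordan block; the rank sequence gives block sizes [3].

Assembling the blocks gives the Jordan form J above.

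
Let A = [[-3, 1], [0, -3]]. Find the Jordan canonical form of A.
J = [[-3, 1], [0, -3]]

The characteristic polynomial is det(xI - A) = (x + 3)^2, so the eigenvalues are -3 (algebraic multiplicity 2).

For λ = -3: rank(A + 3I) = 1, rank((A + 3I)^2) = 0. The eigenspace has dimension 2 - 1 = 1, so there is 1 Jordan block; the rank sequence gives block sizes [2].

Assembling the blocks gives the Jordan form J above.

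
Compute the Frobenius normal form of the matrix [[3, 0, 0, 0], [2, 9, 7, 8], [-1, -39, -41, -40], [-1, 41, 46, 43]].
The invariant factors of A (the non-unit diagonal entries of the Smith normal form of xI - A over ℚ[x]) are x - 3, (x - 4)^2(x - 3), each dividing the next. The characteristic polynomial is their product, (x - 4)^2(x - 3)^2.

The rational canonical form is the block-diagonal matrix of companion matrices C(f_i):
R = [[3, 0, 0, 0], [0, 0, 0, 48], [0, 1, 0, -40], [0, 0, 1, 11]].

R = [[3, 0, 0, 0], [0, 0, 0, 48], [0, 1, 0, -40], [0, 0, 1, 11]]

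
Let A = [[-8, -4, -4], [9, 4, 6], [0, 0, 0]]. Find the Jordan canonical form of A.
The characteristic polynomial is det(xI - A) = x(x + 2)^2, so the eigenvalues are -2 (algebraic multiplicity 2), 0 (algebraic multiplicity 1).

For λ = -2: rank(A + 2I) = 2, rank((A + 2I)^2) = 1. The eigenspace has dimension 3 - 2 = 1, so there is 1 Jordan block; the rank sequence gives block sizes [2].

For λ = 0: algebraic multiplicity 1 gives one 1×1 block.

Assembling the blocks gives the Jordan form J above.

J = [[-2, 1, 0], [0, -2, 0], [0, 0, 0]]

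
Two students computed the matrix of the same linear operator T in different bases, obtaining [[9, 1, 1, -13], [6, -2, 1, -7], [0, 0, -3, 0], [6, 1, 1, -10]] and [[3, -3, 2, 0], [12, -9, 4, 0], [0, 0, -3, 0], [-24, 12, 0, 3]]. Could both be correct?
Two matrices over a field are similar if and only if they have the same invariant factors.

Both A and B have characteristic polynomial (x - 3)(x + 3)^3 and minimal polynomial (x - 3)(x + 3)^2. Computing further, both have invariant factors x + 3, (x - 3)(x + 3)^2. Hence A and B are similar.

Yes.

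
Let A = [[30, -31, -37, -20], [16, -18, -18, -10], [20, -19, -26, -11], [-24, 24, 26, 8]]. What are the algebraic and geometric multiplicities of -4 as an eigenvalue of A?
algebraic multiplicity 3, geometric multiplicity 1

The characteristic polynomial is (x - 6)(x + 4)^3, so the factor x + 4 appears with exponent 3: the algebraic multiplicity is 3.

rank(A + 4I) = 3, so the eigenspace has dimension 4 - 3 = 1: the geometric multiplicity is 1.

Since 1 < 3, A is not diagonalizable.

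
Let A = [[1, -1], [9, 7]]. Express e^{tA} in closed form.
A has Jordan form J = [[4, 1], [0, 4]] with A = PJP^{-1}, so e^{tA} = P e^{tJ} P^{-1}.

For a Jordan block J_k(λ), e^{tJ_k(λ)} = e^{λt} · (I + tN + t^2 N^2/2! + ... + t^{k-1} N^{k-1}/(k-1)!) where N is the nilpotent superdiagonal part.

Assembling the blocks and conjugating back gives the entries of e^{tA} as shown above.

e^{tA} = [[(1 - 3*t)*e^{4*t}, -t*e^{4*t}], [9*t*e^{4*t}, (3*t + 1)*e^{4*t}]]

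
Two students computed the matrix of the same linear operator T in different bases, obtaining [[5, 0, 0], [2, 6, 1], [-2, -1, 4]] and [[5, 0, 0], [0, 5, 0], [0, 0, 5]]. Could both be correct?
Both have characteristic polynomial (x - 5)^3, but the minimal polynomial of A is (x - 5)^2 while the minimal polynomial of B is x - 5. The minimal polynomial is a similarity invariant, so A and B are not similar.

No.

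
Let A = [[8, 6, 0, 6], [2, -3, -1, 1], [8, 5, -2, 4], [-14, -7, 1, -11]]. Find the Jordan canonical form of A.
The characteristic polynomial is det(xI - A) = (x - 2)(x + 3)^2(x + 4), so the eigenvalues are -4 (algebraic multiplicity 1), -3 (algebraic multiplicity 2), 2 (algebraic multiplicity 1).

For λ = -4: algebraic multiplicity 1 gives one 1×1 block.

For λ = -3: rank(A + 3I) = 3, rank((A + 3I)^2) = 2. The eigenspace has dimension 4 - 3 = 1, so there is 1 Jordan block; the rank sequence gives block sizes [2].

For λ = 2: algebraic multiplicity 1 gives one 1×1 block.

Assembling the blocks gives the Jordan form J above.

J = [[-4, 0, 0, 0], [0, -3, 1, 0], [0, 0, -3, 0], [0, 0, 0, 2]]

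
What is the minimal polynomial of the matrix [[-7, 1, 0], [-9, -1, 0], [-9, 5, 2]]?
The characteristic polynomial factors as (x - 2)(x + 4)^2. The minimal polynomial is ∏(x - λ)^{k_λ} where k_λ is the size of the largest Jordan block at λ.

For λ = -4: rank(A + 4I) = 2, and the largest Jordan block has size 2 (the smallest k with rank((A + 4I)^k) = rank((A + 4I)^(k+1))).
For λ = 2: rank(A - 2I) = 2, and the largest Jordan block has size 1 (the smallest k with rank((A - 2I)^k) = rank((A - 2I)^(k+1))).

So m_A(x) = (x - 2)(x + 4)^2.

m_A(x) = (x - 2)(x + 4)^2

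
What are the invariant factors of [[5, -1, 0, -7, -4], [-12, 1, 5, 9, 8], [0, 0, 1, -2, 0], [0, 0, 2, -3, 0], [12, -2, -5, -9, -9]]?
x + 1, x + 1, (x + 1)^3

The Jordan structure of A has elementary divisors (x + 1)^3, (x + 1), (x + 1). Arranging the block sizes at each eigenvalue in decreasing order and taking row products gives the invariant factors.

Invariant factors (smallest first, each dividing the next): x + 1, x + 1, (x + 1)^3.

Check: the last factor (x + 1)^3 is the minimal polynomial, and the product (x + 1)^5 is the characteristic polynomial.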